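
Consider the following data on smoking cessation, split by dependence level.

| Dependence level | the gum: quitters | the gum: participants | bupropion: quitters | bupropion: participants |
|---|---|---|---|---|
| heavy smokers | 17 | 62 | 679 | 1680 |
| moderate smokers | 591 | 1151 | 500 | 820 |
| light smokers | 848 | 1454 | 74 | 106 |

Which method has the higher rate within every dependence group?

bupropion

Heavy smokers: the gum 17/62 = 27.4%, bupropion 679/1680 = 40.4% → bupropion
Moderate smokers: the gum 591/1151 = 51.3%, bupropion 500/820 = 61.0% → bupropion
Light smokers: the gum 848/1454 = 58.3%, bupropion 74/106 = 69.8% → bupropion
Bupropion has the higher rate in all 3 groups.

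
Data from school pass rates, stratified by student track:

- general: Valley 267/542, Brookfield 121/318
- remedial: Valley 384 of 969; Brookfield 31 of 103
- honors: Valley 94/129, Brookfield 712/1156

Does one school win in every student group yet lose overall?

General: Valley 267/542 = 49.3%, Brookfield 121/318 = 38.1% → Valley
Remedial: Valley 384/969 = 39.6%, Brookfield 31/103 = 30.1% → Valley
Honors: Valley 94/129 = 72.9%, Brookfield 712/1156 = 61.6% → Valley
Overall: Valley 745/1640 = 45.4%, Brookfield 864/1577 = 54.8% → Brookfield
Valley wins each student group but Brookfield wins overall — the comparison reverses. Valley's students skew toward remedial, which has a lower base rate.

Yes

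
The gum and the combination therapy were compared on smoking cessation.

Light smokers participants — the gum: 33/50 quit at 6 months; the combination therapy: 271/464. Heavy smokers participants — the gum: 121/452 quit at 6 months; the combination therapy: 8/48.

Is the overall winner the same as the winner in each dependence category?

Light smokers: the gum 33/50 = 66.0%, the combination therapy 271/464 = 58.4% → the gum
Heavy smokers: the gum 121/452 = 26.8%, the combination therapy 8/48 = 16.7% → the gum
Overall: the gum 154/502 = 30.7%, the combination therapy 279/512 = 54.5% → the combination therapy
The gum wins each dependence group but the combination therapy wins overall — the comparison reverses. The gum's participants skew toward heavy smokers, which has a lower base rate.

No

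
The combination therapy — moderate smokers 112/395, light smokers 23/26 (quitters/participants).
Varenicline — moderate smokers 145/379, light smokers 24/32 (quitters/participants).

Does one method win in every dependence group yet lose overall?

No

Moderate smokers: the combination therapy 112/395 = 28.4%, varenicline 145/379 = 38.3% → varenicline
Light smokers: the combination therapy 23/26 = 88.5%, varenicline 24/32 = 75.0% → the combination therapy
Overall: the combination therapy 135/421 = 32.1%, varenicline 169/411 = 41.1% → varenicline
Neither sweeps: the combination therapy wins 1 of 2 groups, varenicline wins 1. Varenicline wins overall but not every group — no Simpson reversal.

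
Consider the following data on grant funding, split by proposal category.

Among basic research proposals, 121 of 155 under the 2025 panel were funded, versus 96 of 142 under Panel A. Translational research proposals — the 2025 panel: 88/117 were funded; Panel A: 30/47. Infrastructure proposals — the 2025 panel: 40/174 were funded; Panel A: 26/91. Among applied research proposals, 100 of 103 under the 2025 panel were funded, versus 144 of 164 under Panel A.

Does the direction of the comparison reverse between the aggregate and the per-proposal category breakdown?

No

Basic research: the 2025 panel 121/155 = 78.1%, Panel A 96/142 = 67.6% → the 2025 panel
Translational research: the 2025 panel 88/117 = 75.2%, Panel A 30/47 = 63.8% → the 2025 panel
Infrastructure: the 2025 panel 40/174 = 23.0%, Panel A 26/91 = 28.6% → Panel A
Applied research: the 2025 panel 100/103 = 97.1%, Panel A 144/164 = 87.8% → the 2025 panel
Overall: the 2025 panel 349/549 = 63.6%, Panel A 296/444 = 66.7% → Panel A
Neither sweeps: the 2025 panel wins 3 of 4 groups, Panel A wins 1. Panel A wins overall but not every group — no Simpson reversal.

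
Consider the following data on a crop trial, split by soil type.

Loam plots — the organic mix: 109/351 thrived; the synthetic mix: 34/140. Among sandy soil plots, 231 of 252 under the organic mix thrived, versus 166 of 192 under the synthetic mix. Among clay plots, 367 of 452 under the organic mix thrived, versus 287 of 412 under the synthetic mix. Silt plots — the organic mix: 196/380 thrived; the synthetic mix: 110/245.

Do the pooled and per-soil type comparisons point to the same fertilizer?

Loam: the organic mix 109/351 = 31.1%, the synthetic mix 34/140 = 24.3% → the organic mix
Sandy soil: the organic mix 231/252 = 91.7%, the synthetic mix 166/192 = 86.5% → the organic mix
Clay: the organic mix 367/452 = 81.2%, the synthetic mix 287/412 = 69.7% → the organic mix
Silt: the organic mix 196/380 = 51.6%, the synthetic mix 110/245 = 44.9% → the organic mix
Overall: the organic mix 903/1435 = 62.9%, the synthetic mix 597/989 = 60.4% → the organic mix
The organic mix wins overall and in every soil group — no reversal.

Yes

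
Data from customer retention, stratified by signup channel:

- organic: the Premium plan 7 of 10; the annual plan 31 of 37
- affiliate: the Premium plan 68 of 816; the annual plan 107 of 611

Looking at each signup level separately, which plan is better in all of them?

Organic: the Premium plan 7/10 = 70.0%, the annual plan 31/37 = 83.8% → the annual plan
Affiliate: the Premium plan 68/816 = 8.3%, the annual plan 107/611 = 17.5% → the annual plan
The annual plan has the higher rate in both groups.

the annual plan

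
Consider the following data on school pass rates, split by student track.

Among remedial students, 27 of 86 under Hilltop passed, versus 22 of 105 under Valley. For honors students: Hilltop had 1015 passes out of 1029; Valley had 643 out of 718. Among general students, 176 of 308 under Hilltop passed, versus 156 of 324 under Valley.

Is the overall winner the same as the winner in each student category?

Remedial: Hilltop 27/86 = 31.4%, Valley 22/105 = 21.0% → Hilltop
Honors: Hilltop 1015/1029 = 98.6%, Valley 643/718 = 89.6% → Hilltop
General: Hilltop 176/308 = 57.1%, Valley 156/324 = 48.1% → Hilltop
Overall: Hilltop 1218/1423 = 85.6%, Valley 821/1147 = 71.6% → Hilltop
Hilltop wins overall and in every student group — no reversal.

Yes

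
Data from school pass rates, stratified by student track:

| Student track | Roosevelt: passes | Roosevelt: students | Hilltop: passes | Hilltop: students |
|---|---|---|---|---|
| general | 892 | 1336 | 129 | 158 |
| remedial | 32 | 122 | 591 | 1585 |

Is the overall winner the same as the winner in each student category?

General: Roosevelt 892/1336 = 66.8%, Hilltop 129/158 = 81.6% → Hilltop
Remedial: Roosevelt 32/122 = 26.2%, Hilltop 591/1585 = 37.3% → Hilltop
Overall: Roosevelt 924/1458 = 63.4%, Hilltop 720/1743 = 41.3% → Roosevelt
Hilltop wins each student group but Roosevelt wins overall — the comparison reverses. Hilltop's students skew toward remedial, which has a lower base rate.

No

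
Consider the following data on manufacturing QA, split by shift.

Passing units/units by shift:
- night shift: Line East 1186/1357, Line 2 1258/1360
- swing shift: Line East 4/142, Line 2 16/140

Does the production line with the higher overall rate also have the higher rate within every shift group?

Yes

Night shift: Line East 1186/1357 = 87.4%, Line 2 1258/1360 = 92.5% → Line 2
Swing shift: Line East 4/142 = 2.8%, Line 2 16/140 = 11.4% → Line 2
Overall: Line East 1190/1499 = 79.4%, Line 2 1274/1500 = 84.9% → Line 2
Line 2 wins overall and in every shift group — no reversal.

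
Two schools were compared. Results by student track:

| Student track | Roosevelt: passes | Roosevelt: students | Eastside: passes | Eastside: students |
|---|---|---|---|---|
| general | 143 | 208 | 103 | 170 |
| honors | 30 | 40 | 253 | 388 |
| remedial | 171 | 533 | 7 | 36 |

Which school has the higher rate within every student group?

Roosevelt

General: Roosevelt 143/208 = 68.8%, Eastside 103/170 = 60.6% → Roosevelt
Honors: Roosevelt 30/40 = 75.0%, Eastside 253/388 = 65.2% → Roosevelt
Remedial: Roosevelt 171/533 = 32.1%, Eastside 7/36 = 19.4% → Roosevelt
Roosevelt has the higher rate in all 3 groups.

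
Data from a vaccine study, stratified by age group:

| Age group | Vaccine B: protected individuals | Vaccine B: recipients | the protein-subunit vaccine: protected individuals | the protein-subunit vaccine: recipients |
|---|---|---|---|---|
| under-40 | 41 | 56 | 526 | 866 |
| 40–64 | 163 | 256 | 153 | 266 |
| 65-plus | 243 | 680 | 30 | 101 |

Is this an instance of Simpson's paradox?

Yes

Under-40: Vaccine B 41/56 = 73.2%, the protein-subunit vaccine 526/866 = 60.7% → Vaccine B
40–64: Vaccine B 163/256 = 63.7%, the protein-subunit vaccine 153/266 = 57.5% → Vaccine B
65-plus: Vaccine B 243/680 = 35.7%, the protein-subunit vaccine 30/101 = 29.7% → Vaccine B
Overall: Vaccine B 447/992 = 45.1%, the protein-subunit vaccine 709/1233 = 57.5% → the protein-subunit vaccine
Vaccine B wins each age group but the protein-subunit vaccine wins overall — the comparison reverses. Vaccine B's recipients skew toward 65-plus, which has a lower base rate.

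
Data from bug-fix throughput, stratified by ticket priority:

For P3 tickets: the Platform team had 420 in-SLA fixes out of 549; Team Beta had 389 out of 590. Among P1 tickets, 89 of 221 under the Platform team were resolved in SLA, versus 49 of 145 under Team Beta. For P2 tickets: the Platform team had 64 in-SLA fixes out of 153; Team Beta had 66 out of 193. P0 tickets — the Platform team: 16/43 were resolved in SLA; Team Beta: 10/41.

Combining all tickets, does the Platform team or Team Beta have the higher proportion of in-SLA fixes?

P3: the Platform team 420/549 = 76.5%, Team Beta 389/590 = 65.9% → the Platform team
P1: the Platform team 89/221 = 40.3%, Team Beta 49/145 = 33.8% → the Platform team
P2: the Platform team 64/153 = 41.8%, Team Beta 66/193 = 34.2% → the Platform team
P0: the Platform team 16/43 = 37.2%, Team Beta 10/41 = 24.4% → the Platform team
Overall: the Platform team 589/966 = 61.0%, Team Beta 514/969 = 53.0% → the Platform team

the Platform team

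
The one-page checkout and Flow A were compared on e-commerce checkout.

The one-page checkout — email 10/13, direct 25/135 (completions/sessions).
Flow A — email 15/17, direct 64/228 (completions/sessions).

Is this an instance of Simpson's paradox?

Email: the one-page checkout 10/13 = 76.9%, Flow A 15/17 = 88.2% → Flow A
Direct: the one-page checkout 25/135 = 18.5%, Flow A 64/228 = 28.1% → Flow A
Overall: the one-page checkout 35/148 = 23.6%, Flow A 79/245 = 32.2% → Flow A
Flow A wins overall and in every traffic group — no reversal.

No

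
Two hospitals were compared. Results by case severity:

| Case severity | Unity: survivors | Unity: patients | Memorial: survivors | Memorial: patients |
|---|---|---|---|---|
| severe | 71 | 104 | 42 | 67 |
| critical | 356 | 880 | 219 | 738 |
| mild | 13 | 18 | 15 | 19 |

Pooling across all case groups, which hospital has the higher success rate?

Unity

Severe: Unity 71/104 = 68.3%, Memorial 42/67 = 62.7% → Unity
Critical: Unity 356/880 = 40.5%, Memorial 219/738 = 29.7% → Unity
Mild: Unity 13/18 = 72.2%, Memorial 15/19 = 78.9% → Memorial
Overall: Unity 440/1002 = 43.9%, Memorial 276/824 = 33.5% → Unity
(Neither sweeps every case group, but Unity has the higher pooled rate.)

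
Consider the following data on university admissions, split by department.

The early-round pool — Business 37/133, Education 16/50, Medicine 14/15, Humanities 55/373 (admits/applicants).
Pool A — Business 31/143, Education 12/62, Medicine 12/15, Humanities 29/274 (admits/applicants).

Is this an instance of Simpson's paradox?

No

Business: the early-round pool 37/133 = 27.8%, Pool A 31/143 = 21.7% → the early-round pool
Education: the early-round pool 16/50 = 32.0%, Pool A 12/62 = 19.4% → the early-round pool
Medicine: the early-round pool 14/15 = 93.3%, Pool A 12/15 = 80.0% → the early-round pool
Humanities: the early-round pool 55/373 = 14.7%, Pool A 29/274 = 10.6% → the early-round pool
Overall: the early-round pool 122/571 = 21.4%, Pool A 84/494 = 17.0% → the early-round pool
The early-round pool wins overall and in every department group — no reversal.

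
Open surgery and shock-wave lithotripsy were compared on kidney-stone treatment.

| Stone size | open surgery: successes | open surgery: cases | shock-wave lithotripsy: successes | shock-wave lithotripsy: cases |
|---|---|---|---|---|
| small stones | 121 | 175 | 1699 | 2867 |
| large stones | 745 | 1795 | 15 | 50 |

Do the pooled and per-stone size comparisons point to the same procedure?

Small stones: open surgery 121/175 = 69.1%, shock-wave lithotripsy 1699/2867 = 59.3% → open surgery
Large stones: open surgery 745/1795 = 41.5%, shock-wave lithotripsy 15/50 = 30.0% → open surgery
Overall: open surgery 866/1970 = 44.0%, shock-wave lithotripsy 1714/2917 = 58.8% → shock-wave lithotripsy
Open surgery wins each stone group but shock-wave lithotripsy wins overall — the comparison reverses. Open surgery's cases skew toward large stones, which has a lower base rate.

No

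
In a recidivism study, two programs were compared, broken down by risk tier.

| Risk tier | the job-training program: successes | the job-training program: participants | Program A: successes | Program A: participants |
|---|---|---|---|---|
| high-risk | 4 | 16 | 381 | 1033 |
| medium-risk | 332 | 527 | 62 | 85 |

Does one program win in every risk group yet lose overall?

Yes

High-risk: the job-training program 4/16 = 25.0%, Program A 381/1033 = 36.9% → Program A
Medium-risk: the job-training program 332/527 = 63.0%, Program A 62/85 = 72.9% → Program A
Overall: the job-training program 336/543 = 61.9%, Program A 443/1118 = 39.6% → the job-training program
Program A wins each risk group but the job-training program wins overall — the comparison reverses. Program A's participants skew toward high-risk, which has a lower base rate.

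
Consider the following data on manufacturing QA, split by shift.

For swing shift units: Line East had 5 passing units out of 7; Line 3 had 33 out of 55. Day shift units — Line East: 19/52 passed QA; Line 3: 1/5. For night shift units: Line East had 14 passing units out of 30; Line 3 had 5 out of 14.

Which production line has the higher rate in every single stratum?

Swing shift: Line East 5/7 = 71.4%, Line 3 33/55 = 60.0% → Line East
Day shift: Line East 19/52 = 36.5%, Line 3 1/5 = 20.0% → Line East
Night shift: Line East 14/30 = 46.7%, Line 3 5/14 = 35.7% → Line East
Line East has the higher rate in all 3 groups.

Line East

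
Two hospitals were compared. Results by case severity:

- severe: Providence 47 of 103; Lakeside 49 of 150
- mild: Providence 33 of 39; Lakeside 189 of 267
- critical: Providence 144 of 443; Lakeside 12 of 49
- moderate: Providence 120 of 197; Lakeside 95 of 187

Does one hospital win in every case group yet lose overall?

Yes

Severe: Providence 47/103 = 45.6%, Lakeside 49/150 = 32.7% → Providence
Mild: Providence 33/39 = 84.6%, Lakeside 189/267 = 70.8% → Providence
Critical: Providence 144/443 = 32.5%, Lakeside 12/49 = 24.5% → Providence
Moderate: Providence 120/197 = 60.9%, Lakeside 95/187 = 50.8% → Providence
Overall: Providence 344/782 = 44.0%, Lakeside 345/653 = 52.8% → Lakeside
Providence wins each case group but Lakeside wins overall — the comparison reverses. Providence's patients skew toward critical, which has a lower base rate.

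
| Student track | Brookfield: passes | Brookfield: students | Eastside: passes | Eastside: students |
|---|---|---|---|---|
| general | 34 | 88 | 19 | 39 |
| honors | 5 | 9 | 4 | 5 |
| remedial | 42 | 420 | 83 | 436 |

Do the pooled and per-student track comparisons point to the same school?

Yes

General: Brookfield 34/88 = 38.6%, Eastside 19/39 = 48.7% → Eastside
Honors: Brookfield 5/9 = 55.6%, Eastside 4/5 = 80.0% → Eastside
Remedial: Brookfield 42/420 = 10.0%, Eastside 83/436 = 19.0% → Eastside
Overall: Brookfield 81/517 = 15.7%, Eastside 106/480 = 22.1% → Eastside
Eastside wins overall and in every student group — no reversal.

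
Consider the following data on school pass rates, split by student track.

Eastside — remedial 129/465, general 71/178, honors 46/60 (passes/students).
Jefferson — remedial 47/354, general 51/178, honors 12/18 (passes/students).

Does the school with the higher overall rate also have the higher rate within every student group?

Yes

Remedial: Eastside 129/465 = 27.7%, Jefferson 47/354 = 13.3% → Eastside
General: Eastside 71/178 = 39.9%, Jefferson 51/178 = 28.7% → Eastside
Honors: Eastside 46/60 = 76.7%, Jefferson 12/18 = 66.7% → Eastside
Overall: Eastside 246/703 = 35.0%, Jefferson 110/550 = 20.0% → Eastside
Eastside wins overall and in every student group — no reversal.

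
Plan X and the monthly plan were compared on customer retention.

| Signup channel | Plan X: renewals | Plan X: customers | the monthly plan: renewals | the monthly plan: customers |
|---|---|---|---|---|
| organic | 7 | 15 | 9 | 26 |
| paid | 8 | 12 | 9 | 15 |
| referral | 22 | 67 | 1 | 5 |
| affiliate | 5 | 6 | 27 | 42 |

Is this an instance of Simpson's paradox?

Yes

Organic: Plan X 7/15 = 46.7%, the monthly plan 9/26 = 34.6% → Plan X
Paid: Plan X 8/12 = 66.7%, the monthly plan 9/15 = 60.0% → Plan X
Referral: Plan X 22/67 = 32.8%, the monthly plan 1/5 = 20.0% → Plan X
Affiliate: Plan X 5/6 = 83.3%, the monthly plan 27/42 = 64.3% → Plan X
Overall: Plan X 42/100 = 42.0%, the monthly plan 46/88 = 52.3% → the monthly plan
Plan X wins each signup group but the monthly plan wins overall — the comparison reverses. Plan X's customers skew toward referral, which has a lower base rate.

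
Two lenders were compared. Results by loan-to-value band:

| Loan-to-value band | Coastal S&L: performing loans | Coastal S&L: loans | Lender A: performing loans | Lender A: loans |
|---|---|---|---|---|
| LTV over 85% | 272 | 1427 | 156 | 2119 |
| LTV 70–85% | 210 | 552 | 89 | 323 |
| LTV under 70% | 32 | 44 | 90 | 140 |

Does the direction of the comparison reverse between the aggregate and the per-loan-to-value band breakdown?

LTV over 85%: Coastal S&L 272/1427 = 19.1%, Lender A 156/2119 = 7.4% → Coastal S&L
LTV 70–85%: Coastal S&L 210/552 = 38.0%, Lender A 89/323 = 27.6% → Coastal S&L
LTV under 70%: Coastal S&L 32/44 = 72.7%, Lender A 90/140 = 64.3% → Coastal S&L
Overall: Coastal S&L 514/2023 = 25.4%, Lender A 335/2582 = 13.0% → Coastal S&L
Coastal S&L wins overall and in every loan-to-value group — no reversal.

No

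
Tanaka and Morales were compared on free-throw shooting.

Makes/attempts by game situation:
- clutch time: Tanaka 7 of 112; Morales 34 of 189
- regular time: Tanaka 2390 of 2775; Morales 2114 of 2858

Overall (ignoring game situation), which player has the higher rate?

Clutch time: Tanaka 7/112 = 6.2%, Morales 34/189 = 18.0% → Morales
Regular time: Tanaka 2390/2775 = 86.1%, Morales 2114/2858 = 74.0% → Tanaka
Overall: Tanaka 2397/2887 = 83.0%, Morales 2148/3047 = 70.5% → Tanaka
(Neither sweeps every game group, but Tanaka has the higher pooled rate.)

Tanaka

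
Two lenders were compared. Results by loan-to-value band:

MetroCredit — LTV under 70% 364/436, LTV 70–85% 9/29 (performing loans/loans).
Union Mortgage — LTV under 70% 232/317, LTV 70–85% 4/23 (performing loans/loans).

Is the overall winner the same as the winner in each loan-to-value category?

Yes

LTV under 70%: MetroCredit 364/436 = 83.5%, Union Mortgage 232/317 = 73.2% → MetroCredit
LTV 70–85%: MetroCredit 9/29 = 31.0%, Union Mortgage 4/23 = 17.4% → MetroCredit
Overall: MetroCredit 373/465 = 80.2%, Union Mortgage 236/340 = 69.4% → MetroCredit
MetroCredit wins overall and in every loan-to-value group — no reversal.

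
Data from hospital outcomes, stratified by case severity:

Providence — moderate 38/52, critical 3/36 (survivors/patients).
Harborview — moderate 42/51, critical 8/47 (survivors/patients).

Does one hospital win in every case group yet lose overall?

No

Moderate: Providence 38/52 = 73.1%, Harborview 42/51 = 82.4% → Harborview
Critical: Providence 3/36 = 8.3%, Harborview 8/47 = 17.0% → Harborview
Overall: Providence 41/88 = 46.6%, Harborview 50/98 = 51.0% → Harborview
Harborview wins overall and in every case group — no reversal.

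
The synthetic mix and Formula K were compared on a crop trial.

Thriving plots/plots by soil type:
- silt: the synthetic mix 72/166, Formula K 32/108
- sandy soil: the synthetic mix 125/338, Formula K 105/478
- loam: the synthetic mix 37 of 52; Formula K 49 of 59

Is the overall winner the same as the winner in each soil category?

Silt: the synthetic mix 72/166 = 43.4%, Formula K 32/108 = 29.6% → the synthetic mix
Sandy soil: the synthetic mix 125/338 = 37.0%, Formula K 105/478 = 22.0% → the synthetic mix
Loam: the synthetic mix 37/52 = 71.2%, Formula K 49/59 = 83.1% → Formula K
Overall: the synthetic mix 234/556 = 42.1%, Formula K 186/645 = 28.8% → the synthetic mix
Neither sweeps: the synthetic mix wins 2 of 3 groups, Formula K wins 1. The synthetic mix wins overall but not every group — no Simpson reversal.

No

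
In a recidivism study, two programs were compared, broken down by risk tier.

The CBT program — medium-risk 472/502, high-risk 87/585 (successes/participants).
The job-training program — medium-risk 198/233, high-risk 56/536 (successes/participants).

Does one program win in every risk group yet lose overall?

Medium-risk: the CBT program 472/502 = 94.0%, the job-training program 198/233 = 85.0% → the CBT program
High-risk: the CBT program 87/585 = 14.9%, the job-training program 56/536 = 10.4% → the CBT program
Overall: the CBT program 559/1087 = 51.4%, the job-training program 254/769 = 33.0% → the CBT program
The CBT program wins overall and in every risk group — no reversal.

No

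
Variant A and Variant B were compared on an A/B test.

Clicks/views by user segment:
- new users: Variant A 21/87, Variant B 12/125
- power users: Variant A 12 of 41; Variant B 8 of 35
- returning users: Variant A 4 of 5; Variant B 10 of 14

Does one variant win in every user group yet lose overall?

New users: Variant A 21/87 = 24.1%, Variant B 12/125 = 9.6% → Variant A
Power users: Variant A 12/41 = 29.3%, Variant B 8/35 = 22.9% → Variant A
Returning users: Variant A 4/5 = 80.0%, Variant B 10/14 = 71.4% → Variant A
Overall: Variant A 37/133 = 27.8%, Variant B 30/174 = 17.2% → Variant A
Variant A wins overall and in every user group — no reversal.

No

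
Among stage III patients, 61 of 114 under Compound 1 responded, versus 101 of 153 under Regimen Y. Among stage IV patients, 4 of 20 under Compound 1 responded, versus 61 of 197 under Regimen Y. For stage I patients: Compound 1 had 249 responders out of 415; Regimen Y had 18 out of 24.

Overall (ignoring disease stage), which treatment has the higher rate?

Compound 1

Stage III: Compound 1 61/114 = 53.5%, Regimen Y 101/153 = 66.0% → Regimen Y
Stage IV: Compound 1 4/20 = 20.0%, Regimen Y 61/197 = 31.0% → Regimen Y
Stage I: Compound 1 249/415 = 60.0%, Regimen Y 18/24 = 75.0% → Regimen Y
Overall: Compound 1 314/549 = 57.2%, Regimen Y 180/374 = 48.1% → Compound 1
(Regimen Y wins every disease group but Compound 1 wins overall — Regimen Y's patients skew toward the low-rate stage IV group.)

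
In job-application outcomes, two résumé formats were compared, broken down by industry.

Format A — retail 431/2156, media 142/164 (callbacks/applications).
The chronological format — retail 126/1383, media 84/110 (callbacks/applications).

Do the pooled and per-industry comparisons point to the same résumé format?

Retail: Format A 431/2156 = 20.0%, the chronological format 126/1383 = 9.1% → Format A
Media: Format A 142/164 = 86.6%, the chronological format 84/110 = 76.4% → Format A
Overall: Format A 573/2320 = 24.7%, the chronological format 210/1493 = 14.1% → Format A
Format A wins overall and in every industry group — no reversal.

Yes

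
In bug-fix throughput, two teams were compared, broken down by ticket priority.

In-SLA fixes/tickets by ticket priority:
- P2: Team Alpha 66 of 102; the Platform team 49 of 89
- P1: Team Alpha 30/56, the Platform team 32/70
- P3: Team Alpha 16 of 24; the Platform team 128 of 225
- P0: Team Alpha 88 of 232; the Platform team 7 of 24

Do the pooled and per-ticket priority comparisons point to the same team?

P2: Team Alpha 66/102 = 64.7%, the Platform team 49/89 = 55.1% → Team Alpha
P1: Team Alpha 30/56 = 53.6%, the Platform team 32/70 = 45.7% → Team Alpha
P3: Team Alpha 16/24 = 66.7%, the Platform team 128/225 = 56.9% → Team Alpha
P0: Team Alpha 88/232 = 37.9%, the Platform team 7/24 = 29.2% → Team Alpha
Overall: Team Alpha 200/414 = 48.3%, the Platform team 216/408 = 52.9% → the Platform team
Team Alpha wins each ticket group but the Platform team wins overall — the comparison reverses. Team Alpha's tickets skew toward P0, which has a lower base rate.

No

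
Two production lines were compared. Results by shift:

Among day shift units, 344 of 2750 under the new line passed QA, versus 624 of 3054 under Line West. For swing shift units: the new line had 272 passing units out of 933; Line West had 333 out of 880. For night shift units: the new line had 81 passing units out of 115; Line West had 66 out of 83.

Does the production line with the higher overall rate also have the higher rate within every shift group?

Yes

Day shift: the new line 344/2750 = 12.5%, Line West 624/3054 = 20.4% → Line West
Swing shift: the new line 272/933 = 29.2%, Line West 333/880 = 37.8% → Line West
Night shift: the new line 81/115 = 70.4%, Line West 66/83 = 79.5% → Line West
Overall: the new line 697/3798 = 18.4%, Line West 1023/4017 = 25.5% → Line West
Line West wins overall and in every shift group — no reversal.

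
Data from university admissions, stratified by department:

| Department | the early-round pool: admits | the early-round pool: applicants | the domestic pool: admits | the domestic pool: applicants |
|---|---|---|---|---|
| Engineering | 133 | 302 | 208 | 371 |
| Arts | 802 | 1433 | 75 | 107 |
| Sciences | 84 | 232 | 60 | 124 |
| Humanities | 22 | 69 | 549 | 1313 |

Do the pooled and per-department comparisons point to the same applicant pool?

Engineering: the early-round pool 133/302 = 44.0%, the domestic pool 208/371 = 56.1% → the domestic pool
Arts: the early-round pool 802/1433 = 56.0%, the domestic pool 75/107 = 70.1% → the domestic pool
Sciences: the early-round pool 84/232 = 36.2%, the domestic pool 60/124 = 48.4% → the domestic pool
Humanities: the early-round pool 22/69 = 31.9%, the domestic pool 549/1313 = 41.8% → the domestic pool
Overall: the early-round pool 1041/2036 = 51.1%, the domestic pool 892/1915 = 46.6% → the early-round pool
The domestic pool wins each department group but the early-round pool wins overall — the comparison reverses. The domestic pool's applicants skew toward Humanities, which has a lower base rate.

No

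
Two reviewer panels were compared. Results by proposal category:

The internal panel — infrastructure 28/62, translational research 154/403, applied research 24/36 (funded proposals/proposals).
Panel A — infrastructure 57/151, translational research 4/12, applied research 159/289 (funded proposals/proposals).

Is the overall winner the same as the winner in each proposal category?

Infrastructure: the internal panel 28/62 = 45.2%, Panel A 57/151 = 37.7% → the internal panel
Translational research: the internal panel 154/403 = 38.2%, Panel A 4/12 = 33.3% → the internal panel
Applied research: the internal panel 24/36 = 66.7%, Panel A 159/289 = 55.0% → the internal panel
Overall: the internal panel 206/501 = 41.1%, Panel A 220/452 = 48.7% → Panel A
The internal panel wins each proposal group but Panel A wins overall — the comparison reverses. The internal panel's proposals skew toward translational research, which has a lower base rate.

No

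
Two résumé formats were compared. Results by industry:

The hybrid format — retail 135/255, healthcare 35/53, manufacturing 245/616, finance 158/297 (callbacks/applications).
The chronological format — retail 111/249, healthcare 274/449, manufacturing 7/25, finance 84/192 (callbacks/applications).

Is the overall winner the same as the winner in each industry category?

Retail: the hybrid format 135/255 = 52.9%, the chronological format 111/249 = 44.6% → the hybrid format
Healthcare: the hybrid format 35/53 = 66.0%, the chronological format 274/449 = 61.0% → the hybrid format
Manufacturing: the hybrid format 245/616 = 39.8%, the chronological format 7/25 = 28.0% → the hybrid format
Finance: the hybrid format 158/297 = 53.2%, the chronological format 84/192 = 43.8% → the hybrid format
Overall: the hybrid format 573/1221 = 46.9%, the chronological format 476/915 = 52.0% → the chronological format
The hybrid format wins each industry group but the chronological format wins overall — the comparison reverses. The hybrid format's applications skew toward manufacturing, which has a lower base rate.

No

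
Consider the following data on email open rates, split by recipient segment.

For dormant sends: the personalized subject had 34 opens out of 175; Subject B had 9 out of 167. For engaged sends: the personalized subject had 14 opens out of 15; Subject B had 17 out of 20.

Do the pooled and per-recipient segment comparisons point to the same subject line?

Dormant: the personalized subject 34/175 = 19.4%, Subject B 9/167 = 5.4% → the personalized subject
Engaged: the personalized subject 14/15 = 93.3%, Subject B 17/20 = 85.0% → the personalized subject
Overall: the personalized subject 48/190 = 25.3%, Subject B 26/187 = 13.9% → the personalized subject
The personalized subject wins overall and in every recipient group — no reversal.

Yes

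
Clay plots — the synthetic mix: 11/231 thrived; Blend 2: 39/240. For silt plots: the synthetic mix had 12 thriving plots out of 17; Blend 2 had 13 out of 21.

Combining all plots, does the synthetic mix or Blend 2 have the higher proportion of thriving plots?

Clay: the synthetic mix 11/231 = 4.8%, Blend 2 39/240 = 16.2% → Blend 2
Silt: the synthetic mix 12/17 = 70.6%, Blend 2 13/21 = 61.9% → the synthetic mix
Overall: the synthetic mix 23/248 = 9.3%, Blend 2 52/261 = 19.9% → Blend 2
(Neither sweeps every soil group, but Blend 2 has the higher pooled rate.)

Blend 2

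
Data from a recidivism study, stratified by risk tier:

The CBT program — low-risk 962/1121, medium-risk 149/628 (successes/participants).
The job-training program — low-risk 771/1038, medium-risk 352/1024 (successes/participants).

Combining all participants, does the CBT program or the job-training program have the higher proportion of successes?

Low-risk: the CBT program 962/1121 = 85.8%, the job-training program 771/1038 = 74.3% → the CBT program
Medium-risk: the CBT program 149/628 = 23.7%, the job-training program 352/1024 = 34.4% → the job-training program
Overall: the CBT program 1111/1749 = 63.5%, the job-training program 1123/2062 = 54.5% → the CBT program
(Neither sweeps every risk group, but the CBT program has the higher pooled rate.)

the CBT program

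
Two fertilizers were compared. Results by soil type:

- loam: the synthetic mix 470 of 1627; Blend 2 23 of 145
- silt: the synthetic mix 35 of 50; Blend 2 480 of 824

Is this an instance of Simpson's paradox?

Yes

Loam: the synthetic mix 470/1627 = 28.9%, Blend 2 23/145 = 15.9% → the synthetic mix
Silt: the synthetic mix 35/50 = 70.0%, Blend 2 480/824 = 58.3% → the synthetic mix
Overall: the synthetic mix 505/1677 = 30.1%, Blend 2 503/969 = 51.9% → Blend 2
The synthetic mix wins each soil group but Blend 2 wins overall — the comparison reverses. The synthetic mix's plots skew toward loam, which has a lower base rate.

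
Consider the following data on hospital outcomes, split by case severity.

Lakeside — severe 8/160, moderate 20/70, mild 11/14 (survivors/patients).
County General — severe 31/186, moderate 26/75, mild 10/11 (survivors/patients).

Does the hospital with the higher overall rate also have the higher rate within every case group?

Yes

Severe: Lakeside 8/160 = 5.0%, County General 31/186 = 16.7% → County General
Moderate: Lakeside 20/70 = 28.6%, County General 26/75 = 34.7% → County General
Mild: Lakeside 11/14 = 78.6%, County General 10/11 = 90.9% → County General
Overall: Lakeside 39/244 = 16.0%, County General 67/272 = 24.6% → County General
County General wins overall and in every case group — no reversal.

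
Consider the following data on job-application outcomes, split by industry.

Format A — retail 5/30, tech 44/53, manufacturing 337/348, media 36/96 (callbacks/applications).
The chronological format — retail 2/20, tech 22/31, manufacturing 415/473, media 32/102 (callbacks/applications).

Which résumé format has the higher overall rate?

Format A

Retail: Format A 5/30 = 16.7%, the chronological format 2/20 = 10.0% → Format A
Tech: Format A 44/53 = 83.0%, the chronological format 22/31 = 71.0% → Format A
Manufacturing: Format A 337/348 = 96.8%, the chronological format 415/473 = 87.7% → Format A
Media: Format A 36/96 = 37.5%, the chronological format 32/102 = 31.4% → Format A
Overall: Format A 422/527 = 80.1%, the chronological format 471/626 = 75.2% → Format A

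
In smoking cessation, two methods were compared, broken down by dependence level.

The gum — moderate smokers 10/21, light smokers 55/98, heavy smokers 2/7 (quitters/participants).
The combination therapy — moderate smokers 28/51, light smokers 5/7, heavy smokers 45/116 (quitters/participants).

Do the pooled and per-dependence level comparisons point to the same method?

No

Moderate smokers: the gum 10/21 = 47.6%, the combination therapy 28/51 = 54.9% → the combination therapy
Light smokers: the gum 55/98 = 56.1%, the combination therapy 5/7 = 71.4% → the combination therapy
Heavy smokers: the gum 2/7 = 28.6%, the combination therapy 45/116 = 38.8% → the combination therapy
Overall: the gum 67/126 = 53.2%, the combination therapy 78/174 = 44.8% → the gum
The combination therapy wins each dependence group but the gum wins overall — the comparison reverses. The combination therapy's participants skew toward heavy smokers, which has a lower base rate.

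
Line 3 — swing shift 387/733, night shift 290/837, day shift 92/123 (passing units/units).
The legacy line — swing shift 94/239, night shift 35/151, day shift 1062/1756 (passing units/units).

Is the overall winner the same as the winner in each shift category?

No

Swing shift: Line 3 387/733 = 52.8%, the legacy line 94/239 = 39.3% → Line 3
Night shift: Line 3 290/837 = 34.6%, the legacy line 35/151 = 23.2% → Line 3
Day shift: Line 3 92/123 = 74.8%, the legacy line 1062/1756 = 60.5% → Line 3
Overall: Line 3 769/1693 = 45.4%, the legacy line 1191/2146 = 55.5% → the legacy line
Line 3 wins each shift group but the legacy line wins overall — the comparison reverses. Line 3's units skew toward night shift, which has a lower base rate.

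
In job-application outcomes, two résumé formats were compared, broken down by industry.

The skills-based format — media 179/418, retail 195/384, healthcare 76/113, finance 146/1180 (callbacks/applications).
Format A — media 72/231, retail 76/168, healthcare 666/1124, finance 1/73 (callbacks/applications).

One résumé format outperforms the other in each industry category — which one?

Media: the skills-based format 179/418 = 42.8%, Format A 72/231 = 31.2% → the skills-based format
Retail: the skills-based format 195/384 = 50.8%, Format A 76/168 = 45.2% → the skills-based format
Healthcare: the skills-based format 76/113 = 67.3%, Format A 666/1124 = 59.3% → the skills-based format
Finance: the skills-based format 146/1180 = 12.4%, Format A 1/73 = 1.4% → the skills-based format
The skills-based format has the higher rate in all 4 groups.

the skills-based format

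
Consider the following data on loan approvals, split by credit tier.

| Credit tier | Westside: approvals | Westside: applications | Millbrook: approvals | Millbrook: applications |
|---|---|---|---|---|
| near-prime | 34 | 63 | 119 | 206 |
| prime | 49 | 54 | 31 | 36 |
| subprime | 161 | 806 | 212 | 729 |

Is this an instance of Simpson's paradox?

Near-prime: Westside 34/63 = 54.0%, Millbrook 119/206 = 57.8% → Millbrook
Prime: Westside 49/54 = 90.7%, Millbrook 31/36 = 86.1% → Westside
Subprime: Westside 161/806 = 20.0%, Millbrook 212/729 = 29.1% → Millbrook
Overall: Westside 244/923 = 26.4%, Millbrook 362/971 = 37.3% → Millbrook
Neither sweeps: Westside wins 1 of 3 groups, Millbrook wins 2. Millbrook wins overall but not every group — no Simpson reversal.

No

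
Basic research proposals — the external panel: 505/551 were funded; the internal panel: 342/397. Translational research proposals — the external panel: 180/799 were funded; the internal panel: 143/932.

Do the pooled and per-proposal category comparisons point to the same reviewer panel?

Yes

Basic research: the external panel 505/551 = 91.7%, the internal panel 342/397 = 86.1% → the external panel
Translational research: the external panel 180/799 = 22.5%, the internal panel 143/932 = 15.3% → the external panel
Overall: the external panel 685/1350 = 50.7%, the internal panel 485/1329 = 36.5% → the external panel
The external panel wins overall and in every proposal group — no reversal.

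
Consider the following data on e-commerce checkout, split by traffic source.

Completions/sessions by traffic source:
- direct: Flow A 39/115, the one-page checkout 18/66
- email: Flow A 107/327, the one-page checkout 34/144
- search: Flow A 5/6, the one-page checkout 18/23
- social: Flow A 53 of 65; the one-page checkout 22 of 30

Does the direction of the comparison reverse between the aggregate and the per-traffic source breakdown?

Direct: Flow A 39/115 = 33.9%, the one-page checkout 18/66 = 27.3% → Flow A
Email: Flow A 107/327 = 32.7%, the one-page checkout 34/144 = 23.6% → Flow A
Search: Flow A 5/6 = 83.3%, the one-page checkout 18/23 = 78.3% → Flow A
Social: Flow A 53/65 = 81.5%, the one-page checkout 22/30 = 73.3% → Flow A
Overall: Flow A 204/513 = 39.8%, the one-page checkout 92/263 = 35.0% → Flow A
Flow A wins overall and in every traffic group — no reversal.

No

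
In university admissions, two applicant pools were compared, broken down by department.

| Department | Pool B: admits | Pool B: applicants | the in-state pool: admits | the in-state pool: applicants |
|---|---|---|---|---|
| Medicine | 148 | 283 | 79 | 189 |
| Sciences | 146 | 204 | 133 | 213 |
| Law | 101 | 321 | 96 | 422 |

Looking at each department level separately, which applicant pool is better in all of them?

Pool B

Medicine: Pool B 148/283 = 52.3%, the in-state pool 79/189 = 41.8% → Pool B
Sciences: Pool B 146/204 = 71.6%, the in-state pool 133/213 = 62.4% → Pool B
Law: Pool B 101/321 = 31.5%, the in-state pool 96/422 = 22.7% → Pool B
Pool B has the higher rate in all 3 groups.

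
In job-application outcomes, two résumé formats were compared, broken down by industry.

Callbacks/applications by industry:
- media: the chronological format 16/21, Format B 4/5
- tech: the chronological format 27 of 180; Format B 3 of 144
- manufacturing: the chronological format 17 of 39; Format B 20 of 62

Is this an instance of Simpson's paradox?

No

Media: the chronological format 16/21 = 76.2%, Format B 4/5 = 80.0% → Format B
Tech: the chronological format 27/180 = 15.0%, Format B 3/144 = 2.1% → the chronological format
Manufacturing: the chronological format 17/39 = 43.6%, Format B 20/62 = 32.3% → the chronological format
Overall: the chronological format 60/240 = 25.0%, Format B 27/211 = 12.8% → the chronological format
Neither sweeps: the chronological format wins 2 of 3 groups, Format B wins 1. The chronological format wins overall but not every group — no Simpson reversal.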